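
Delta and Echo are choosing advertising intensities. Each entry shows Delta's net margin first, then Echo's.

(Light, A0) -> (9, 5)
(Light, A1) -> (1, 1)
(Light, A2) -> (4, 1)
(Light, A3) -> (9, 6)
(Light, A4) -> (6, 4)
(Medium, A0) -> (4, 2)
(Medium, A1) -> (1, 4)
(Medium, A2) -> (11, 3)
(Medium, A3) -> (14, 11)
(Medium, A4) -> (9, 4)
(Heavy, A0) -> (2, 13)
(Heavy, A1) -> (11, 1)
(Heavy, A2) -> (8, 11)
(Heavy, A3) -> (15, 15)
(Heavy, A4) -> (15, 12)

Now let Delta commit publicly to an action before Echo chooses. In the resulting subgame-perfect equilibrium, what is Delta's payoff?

15

Echo best-responds to each possible Delta move:
- Light: Echo compares 5, 1, 1, 6, 4 and picks A3; Delta would get 9.
- Medium: Echo compares 2, 4, 3, 11, 4 and picks A3; Delta would get 14.
- Heavy: Echo compares 13, 1, 11, 15, 12 and picks A3; Delta would get 15.
Delta's induced payoffs are 9, 14, 15, so Delta commits to Heavy. Subgame-perfect outcome: (Heavy, A3) with payoffs (15, 15).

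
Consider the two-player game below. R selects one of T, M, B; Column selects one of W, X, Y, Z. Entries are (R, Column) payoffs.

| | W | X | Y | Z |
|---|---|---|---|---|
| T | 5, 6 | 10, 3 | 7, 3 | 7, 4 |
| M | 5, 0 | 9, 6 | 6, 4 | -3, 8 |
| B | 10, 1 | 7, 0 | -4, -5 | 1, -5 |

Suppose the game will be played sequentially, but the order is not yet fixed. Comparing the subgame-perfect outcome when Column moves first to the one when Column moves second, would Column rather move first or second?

If R leads: Column's best replies are T→W, M→Z, B→W; R's induced payoffs 5, -3, 10; outcome (B, W), payoffs (10, 1).
If Column leads: R's best replies are W→B, X→T, Y→T, Z→T; Column's induced payoffs 1, 3, 3, 4; outcome (T, Z), payoffs (7, 4).
Column gets 4 moving first and 1 moving second, so Column prefers to move first.

first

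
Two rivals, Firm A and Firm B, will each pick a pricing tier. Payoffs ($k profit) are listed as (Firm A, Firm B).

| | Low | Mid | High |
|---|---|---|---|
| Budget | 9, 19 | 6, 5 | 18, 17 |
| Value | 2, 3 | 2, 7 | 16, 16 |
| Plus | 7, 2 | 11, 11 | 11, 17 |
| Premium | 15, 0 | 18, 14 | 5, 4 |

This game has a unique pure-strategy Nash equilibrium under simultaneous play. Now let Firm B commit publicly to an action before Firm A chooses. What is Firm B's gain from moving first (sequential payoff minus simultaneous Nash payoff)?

3

Backward induction with Firm B moving first.
- Low: Firm A compares 9, 2, 7, 15 and picks Premium; Firm B would get 0.
- Mid: Firm A compares 6, 2, 11, 18 and picks Premium; Firm B would get 14.
- High: Firm A compares 18, 16, 11, 5 and picks Budget; Firm B would get 17.
Among 0, 14, 17, the best is 17 at High. Subgame-perfect outcome: (Budget, High) with payoffs (18, 17).
Now find the simultaneous Nash equilibrium.
Firm A's best replies: Low→Premium; Mid→Premium; High→Budget.
Firm B's best replies: Budget→Low; Value→High; Plus→High; Premium→Mid.
The unique mutual best reply is (Premium, Mid), giving (18, 14).
Firm B's commitment gain: 17 − 14 = 3.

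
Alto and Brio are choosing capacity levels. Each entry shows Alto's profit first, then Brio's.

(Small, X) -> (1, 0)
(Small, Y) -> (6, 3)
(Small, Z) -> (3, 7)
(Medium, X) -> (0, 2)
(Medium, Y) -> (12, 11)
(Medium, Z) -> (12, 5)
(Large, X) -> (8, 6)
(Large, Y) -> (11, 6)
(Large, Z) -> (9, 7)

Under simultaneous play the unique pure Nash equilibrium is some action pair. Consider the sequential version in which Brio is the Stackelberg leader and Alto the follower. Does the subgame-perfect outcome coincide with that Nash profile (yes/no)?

yes

Solve by backward induction (Brio leads).
- X → Alto plays Large (best of 1, 0, 8); Brio gets 6.
- Y → Alto plays Medium (best of 6, 12, 11); Brio gets 11.
- Z → Alto plays Medium (best of 3, 12, 9); Brio gets 5.
Maximizing over 6, 11, 5, Brio chooses Y. Subgame-perfect outcome: (Medium, Y) with payoffs (12, 11).
Under simultaneous play:
Alto's best replies: X→Large; Y→Medium; Z→Medium.
Brio's best replies: Small→Z; Medium→Y; Large→Z.
The unique mutual best reply is (Medium, Y), giving (12, 11).
Sequential outcome (Medium, Y) coincides with the Nash profile (Medium, Y).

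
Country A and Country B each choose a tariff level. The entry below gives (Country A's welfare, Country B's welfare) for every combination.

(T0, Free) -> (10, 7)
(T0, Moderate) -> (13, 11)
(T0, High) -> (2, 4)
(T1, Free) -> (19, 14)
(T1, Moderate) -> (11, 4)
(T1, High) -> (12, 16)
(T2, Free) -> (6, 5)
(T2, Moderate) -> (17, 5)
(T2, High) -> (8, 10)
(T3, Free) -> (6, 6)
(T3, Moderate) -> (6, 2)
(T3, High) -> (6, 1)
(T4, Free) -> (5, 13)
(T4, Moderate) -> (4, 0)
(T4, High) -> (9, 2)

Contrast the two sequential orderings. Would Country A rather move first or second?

If Country A leads: Country B's best replies are T0→Moderate, T1→High, T2→High, T3→Free, T4→Free; Country A's induced payoffs 13, 12, 8, 6, 5; outcome (T0, Moderate), payoffs (13, 11).
If Country B leads: Country A's best replies are Free→T1, Moderate→T2, High→T1; Country B's induced payoffs 14, 5, 16; outcome (T1, High), payoffs (12, 16).
Country A gets 13 moving first and 12 moving second, so Country A prefers to move first.

first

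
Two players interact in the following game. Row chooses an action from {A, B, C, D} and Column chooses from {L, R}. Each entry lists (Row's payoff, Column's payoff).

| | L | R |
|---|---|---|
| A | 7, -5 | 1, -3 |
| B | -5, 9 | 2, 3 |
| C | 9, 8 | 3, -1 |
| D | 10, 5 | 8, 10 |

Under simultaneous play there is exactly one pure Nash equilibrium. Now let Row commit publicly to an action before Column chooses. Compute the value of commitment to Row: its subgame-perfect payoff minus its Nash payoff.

Work backward from Column's decision.
- A: BR = R, leader payoff 1.
- B: BR = L, leader payoff -5.
- C: BR = L, leader payoff 9.
- D: BR = R, leader payoff 8.
Among 1, -5, 9, 8, the best is 9 at C. Subgame-perfect outcome: (C, L) with payoffs (9, 8).
Now find the simultaneous Nash equilibrium.
Row's best replies: L→D; R→D.
Column's best replies: A→R; B→L; C→L; D→R.
Only (D, R) has each player best-responding; Nash payoffs (8, 10).
Row's commitment gain: 9 − 8 = 1.

1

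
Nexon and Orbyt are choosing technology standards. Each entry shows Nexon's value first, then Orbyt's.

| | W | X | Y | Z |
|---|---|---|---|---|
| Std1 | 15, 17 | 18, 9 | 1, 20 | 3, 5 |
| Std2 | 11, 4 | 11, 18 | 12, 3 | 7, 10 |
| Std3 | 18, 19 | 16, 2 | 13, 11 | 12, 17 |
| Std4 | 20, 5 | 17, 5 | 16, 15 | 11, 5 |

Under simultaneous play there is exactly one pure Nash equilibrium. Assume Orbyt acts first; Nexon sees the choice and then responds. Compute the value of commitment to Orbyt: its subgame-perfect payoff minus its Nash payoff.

Backward induction with Orbyt moving first.
- W → Nexon plays Std4 (best of 15, 11, 18, 20); Orbyt gets 5.
- X → Nexon plays Std1 (best of 18, 11, 16, 17); Orbyt gets 9.
- Y → Nexon plays Std4 (best of 1, 12, 13, 16); Orbyt gets 15.
- Z → Nexon plays Std3 (best of 3, 7, 12, 11); Orbyt gets 17.
Orbyt's induced payoffs are 5, 9, 15, 17, so Orbyt commits to Z. Subgame-perfect outcome: (Std3, Z) with payoffs (12, 17).
Now find the simultaneous Nash equilibrium.
Nexon's best replies: W→Std4; X→Std1; Y→Std4; Z→Std3.
Orbyt's best replies: Std1→Y; Std2→X; Std3→W; Std4→Y.
Only (Std4, Y) has each player best-responding; Nash payoffs (16, 15).
Orbyt's commitment gain: 17 − 15 = 2.

2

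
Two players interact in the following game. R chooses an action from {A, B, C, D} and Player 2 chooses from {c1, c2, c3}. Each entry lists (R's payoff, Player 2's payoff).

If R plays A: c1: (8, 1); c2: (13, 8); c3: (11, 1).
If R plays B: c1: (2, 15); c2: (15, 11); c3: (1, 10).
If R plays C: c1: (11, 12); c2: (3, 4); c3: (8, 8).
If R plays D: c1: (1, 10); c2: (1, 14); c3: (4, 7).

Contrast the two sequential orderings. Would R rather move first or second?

first

If R leads: Player 2's best replies are A→c2, B→c1, C→c1, D→c2; R's induced payoffs 13, 2, 11, 1; outcome (A, c2), payoffs (13, 8).
If Player 2 leads: R's best replies are c1→C, c2→B, c3→A; Player 2's induced payoffs 12, 11, 1; outcome (C, c1), payoffs (11, 12).
R gets 13 moving first and 11 moving second, so R prefers to move first.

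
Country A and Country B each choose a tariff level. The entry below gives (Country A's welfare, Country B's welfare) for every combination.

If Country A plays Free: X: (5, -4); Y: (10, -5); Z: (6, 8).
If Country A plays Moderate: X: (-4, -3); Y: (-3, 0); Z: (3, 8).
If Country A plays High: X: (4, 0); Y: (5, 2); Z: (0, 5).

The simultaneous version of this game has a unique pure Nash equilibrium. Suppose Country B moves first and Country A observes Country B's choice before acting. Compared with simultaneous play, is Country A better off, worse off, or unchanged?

Country A best-responds to each possible Country B move:
- X: BR = Free, leader payoff -4.
- Y: BR = Free, leader payoff -5.
- Z: BR = Free, leader payoff 8.
Among -4, -5, 8, the best is 8 at Z. Subgame-perfect outcome: (Free, Z) with payoffs (6, 8).
Under simultaneous play:
Country A's best replies: X→Free; Y→Free; Z→Free.
Country B's best replies: Free→Z; Moderate→Z; High→Z.
Only (Free, Z) has each player best-responding; Nash payoffs (6, 8).
Country A earns 6 sequentially versus 6 at the Nash outcome: unchanged.

unchanged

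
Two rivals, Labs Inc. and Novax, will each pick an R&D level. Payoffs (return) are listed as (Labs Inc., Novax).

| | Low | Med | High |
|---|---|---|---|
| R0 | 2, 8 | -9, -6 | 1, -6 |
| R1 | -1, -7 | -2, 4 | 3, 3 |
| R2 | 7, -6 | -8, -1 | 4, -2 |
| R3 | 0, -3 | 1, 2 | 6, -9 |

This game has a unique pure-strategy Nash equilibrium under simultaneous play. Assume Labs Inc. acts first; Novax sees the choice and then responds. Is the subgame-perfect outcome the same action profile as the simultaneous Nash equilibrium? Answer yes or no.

Work backward from Novax's decision.
- R0: BR = Low, leader payoff 2.
- R1: BR = Med, leader payoff -2.
- R2: BR = Med, leader payoff -8.
- R3: BR = Med, leader payoff 1.
Among 2, -2, -8, 1, the best is 2 at R0. Subgame-perfect outcome: (R0, Low) with payoffs (2, 8).
Under simultaneous play:
Labs Inc.'s best replies: Low→R2; Med→R3; High→R3.
Novax's best replies: R0→Low; R1→Med; R2→Med; R3→Med.
The unique mutual best reply is (R3, Med), giving (1, 2).
Sequential outcome (R0, Low) differs from the Nash profile (R3, Med).

no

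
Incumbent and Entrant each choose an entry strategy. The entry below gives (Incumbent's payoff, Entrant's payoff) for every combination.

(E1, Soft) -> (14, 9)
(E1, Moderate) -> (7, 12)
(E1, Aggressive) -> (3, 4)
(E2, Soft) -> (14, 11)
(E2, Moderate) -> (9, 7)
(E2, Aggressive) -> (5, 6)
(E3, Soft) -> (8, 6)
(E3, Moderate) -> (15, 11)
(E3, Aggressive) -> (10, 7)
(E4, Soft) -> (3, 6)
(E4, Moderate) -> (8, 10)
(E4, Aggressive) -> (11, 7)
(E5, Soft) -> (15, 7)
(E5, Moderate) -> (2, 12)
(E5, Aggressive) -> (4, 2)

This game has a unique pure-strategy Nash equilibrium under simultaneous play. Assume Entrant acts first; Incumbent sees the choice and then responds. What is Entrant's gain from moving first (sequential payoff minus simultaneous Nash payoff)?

Incumbent best-responds to each possible Entrant move:
- Soft: BR = E5, leader payoff 7.
- Moderate: BR = E3, leader payoff 11.
- Aggressive: BR = E4, leader payoff 7.
Maximizing over 7, 11, 7, Entrant chooses Moderate. Subgame-perfect outcome: (E3, Moderate) with payoffs (15, 11).
Now find the simultaneous Nash equilibrium.
Incumbent's best replies: Soft→E5; Moderate→E3; Aggressive→E4.
Entrant's best replies: E1→Moderate; E2→Soft; E3→Moderate; E4→Moderate; E5→Moderate.
The unique mutual best reply is (E3, Moderate), giving (15, 11).
Entrant's commitment gain: 11 − 11 = 0.

0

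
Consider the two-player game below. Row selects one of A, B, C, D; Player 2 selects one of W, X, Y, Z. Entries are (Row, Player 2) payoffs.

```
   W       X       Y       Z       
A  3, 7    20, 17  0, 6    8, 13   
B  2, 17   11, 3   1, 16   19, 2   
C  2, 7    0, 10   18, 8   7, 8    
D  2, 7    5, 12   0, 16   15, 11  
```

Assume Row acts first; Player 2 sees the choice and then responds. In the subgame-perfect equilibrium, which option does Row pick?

A

Player 2 best-responds to each possible Row move:
- A: Player 2 compares 7, 17, 6, 13 and picks X; Row would get 20.
- B: Player 2 compares 17, 3, 16, 2 and picks W; Row would get 2.
- C: Player 2 compares 7, 10, 8, 8 and picks X; Row would get 0.
- D: Player 2 compares 7, 12, 16, 11 and picks Y; Row would get 0.
Among 20, 2, 0, 0, the best is 20 at A. Subgame-perfect outcome: (A, X) with payoffs (20, 17).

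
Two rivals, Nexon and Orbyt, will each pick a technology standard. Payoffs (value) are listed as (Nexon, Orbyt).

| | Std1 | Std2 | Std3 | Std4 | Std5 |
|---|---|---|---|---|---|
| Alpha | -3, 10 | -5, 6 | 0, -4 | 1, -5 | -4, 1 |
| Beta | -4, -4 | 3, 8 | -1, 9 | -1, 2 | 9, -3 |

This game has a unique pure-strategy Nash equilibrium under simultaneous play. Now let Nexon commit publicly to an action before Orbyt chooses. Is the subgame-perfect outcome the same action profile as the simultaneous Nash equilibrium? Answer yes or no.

Orbyt best-responds to each possible Nexon move:
- Alpha → Orbyt plays Std1 (best of 10, 6, -4, -5, 1); Nexon gets -3.
- Beta → Orbyt plays Std3 (best of -4, 8, 9, 2, -3); Nexon gets -1.
Nexon's induced payoffs are -3, -1, so Nexon commits to Beta. Subgame-perfect outcome: (Beta, Std3) with payoffs (-1, 9).
For the simultaneous game, intersect best replies.
Nexon's best replies: Std1→Alpha; Std2→Beta; Std3→Alpha; Std4→Alpha; Std5→Beta.
Orbyt's best replies: Alpha→Std1; Beta→Std3.
Only (Alpha, Std1) has each player best-responding; Nash payoffs (-3, 10).
Sequential outcome (Beta, Std3) differs from the Nash profile (Alpha, Std1).

no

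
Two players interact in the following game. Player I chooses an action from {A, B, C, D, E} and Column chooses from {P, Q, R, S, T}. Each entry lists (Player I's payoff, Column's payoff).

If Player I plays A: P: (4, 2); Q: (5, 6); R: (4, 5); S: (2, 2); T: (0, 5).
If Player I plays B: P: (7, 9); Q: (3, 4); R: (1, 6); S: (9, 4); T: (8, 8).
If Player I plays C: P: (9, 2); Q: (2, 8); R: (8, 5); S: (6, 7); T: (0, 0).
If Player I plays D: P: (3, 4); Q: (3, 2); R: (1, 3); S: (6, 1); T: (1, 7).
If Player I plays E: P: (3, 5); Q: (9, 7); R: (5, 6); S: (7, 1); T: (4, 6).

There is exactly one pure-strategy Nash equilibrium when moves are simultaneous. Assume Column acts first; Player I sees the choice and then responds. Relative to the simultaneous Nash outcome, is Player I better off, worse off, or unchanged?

Player I best-responds to each possible Column move:
- P: BR = C, leader payoff 2.
- Q: BR = E, leader payoff 7.
- R: BR = C, leader payoff 5.
- S: BR = B, leader payoff 4.
- T: BR = B, leader payoff 8.
Column's induced payoffs are 2, 7, 5, 4, 8, so Column commits to T. Subgame-perfect outcome: (B, T) with payoffs (8, 8).
Under simultaneous play:
Player I's best replies: P→C; Q→E; R→C; S→B; T→B.
Column's best replies: A→Q; B→P; C→Q; D→T; E→Q.
The unique mutual best reply is (E, Q), giving (9, 7).
Player I earns 8 sequentially versus 9 at the Nash outcome: worse off.

worse off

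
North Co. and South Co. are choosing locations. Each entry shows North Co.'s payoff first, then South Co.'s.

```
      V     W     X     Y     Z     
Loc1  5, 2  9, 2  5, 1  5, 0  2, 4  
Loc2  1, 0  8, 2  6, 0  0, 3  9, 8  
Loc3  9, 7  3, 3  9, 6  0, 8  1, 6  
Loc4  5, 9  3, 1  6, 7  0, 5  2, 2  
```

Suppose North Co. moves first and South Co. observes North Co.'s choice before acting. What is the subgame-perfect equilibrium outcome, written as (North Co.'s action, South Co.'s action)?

(Loc2, Z)

South Co. best-responds to each possible North Co. move:
- Loc1 → South Co. plays Z (best of 2, 2, 1, 0, 4); North Co. gets 2.
- Loc2 → South Co. plays Z (best of 0, 2, 0, 3, 8); North Co. gets 9.
- Loc3 → South Co. plays Y (best of 7, 3, 6, 8, 6); North Co. gets 0.
- Loc4 → South Co. plays V (best of 9, 1, 7, 5, 2); North Co. gets 5.
North Co.'s induced payoffs are 2, 9, 0, 5, so North Co. commits to Loc2. Subgame-perfect outcome: (Loc2, Z) with payoffs (9, 8).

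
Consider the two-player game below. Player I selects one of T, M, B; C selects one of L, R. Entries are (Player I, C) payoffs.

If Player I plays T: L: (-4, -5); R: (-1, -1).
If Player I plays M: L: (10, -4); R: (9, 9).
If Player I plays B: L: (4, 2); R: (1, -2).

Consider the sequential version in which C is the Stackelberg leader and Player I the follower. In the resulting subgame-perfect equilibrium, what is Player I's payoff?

Work backward from Player I's decision.
- L: Player I compares -4, 10, 4 and picks M; C would get -4.
- R: Player I compares -1, 9, 1 and picks M; C would get 9.
C's induced payoffs are -4, 9, so C commits to R. Subgame-perfect outcome: (M, R) with payoffs (9, 9).

9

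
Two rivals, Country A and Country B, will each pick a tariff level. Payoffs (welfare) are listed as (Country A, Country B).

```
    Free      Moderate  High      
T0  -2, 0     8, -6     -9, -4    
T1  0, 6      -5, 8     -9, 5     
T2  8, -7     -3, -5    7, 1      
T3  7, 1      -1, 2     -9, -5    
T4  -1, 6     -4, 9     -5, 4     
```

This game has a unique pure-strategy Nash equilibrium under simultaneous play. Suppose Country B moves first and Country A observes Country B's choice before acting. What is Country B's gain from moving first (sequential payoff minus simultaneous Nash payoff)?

Backward induction with Country B moving first.
- Free → Country A plays T2 (best of -2, 0, 8, 7, -1); Country B gets -7.
- Moderate → Country A plays T0 (best of 8, -5, -3, -1, -4); Country B gets -6.
- High → Country A plays T2 (best of -9, -9, 7, -9, -5); Country B gets 1.
Country B's induced payoffs are -7, -6, 1, so Country B commits to High. Subgame-perfect outcome: (T2, High) with payoffs (7, 1).
Under simultaneous play:
Country A's best replies: Free→T2; Moderate→T0; High→T2.
Country B's best replies: T0→Free; T1→Moderate; T2→High; T3→Moderate; T4→Moderate.
The unique mutual best reply is (T2, High), giving (7, 1).
Country B's commitment gain: 1 − 1 = 0.

0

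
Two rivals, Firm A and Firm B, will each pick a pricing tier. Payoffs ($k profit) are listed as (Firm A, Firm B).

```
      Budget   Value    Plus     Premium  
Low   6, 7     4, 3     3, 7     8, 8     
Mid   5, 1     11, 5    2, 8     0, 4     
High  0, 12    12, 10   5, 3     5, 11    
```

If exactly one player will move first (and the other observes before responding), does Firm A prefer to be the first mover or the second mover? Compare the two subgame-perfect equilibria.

second

If Firm A leads: Firm B's best replies are Low→Premium, Mid→Plus, High→Budget; Firm A's induced payoffs 8, 2, 0; outcome (Low, Premium), payoffs (8, 8).
If Firm B leads: Firm A's best replies are Budget→Low, Value→High, Plus→High, Premium→Low; Firm B's induced payoffs 7, 10, 3, 8; outcome (High, Value), payoffs (12, 10).
Firm A gets 8 moving first and 12 moving second, so Firm A prefers to move second.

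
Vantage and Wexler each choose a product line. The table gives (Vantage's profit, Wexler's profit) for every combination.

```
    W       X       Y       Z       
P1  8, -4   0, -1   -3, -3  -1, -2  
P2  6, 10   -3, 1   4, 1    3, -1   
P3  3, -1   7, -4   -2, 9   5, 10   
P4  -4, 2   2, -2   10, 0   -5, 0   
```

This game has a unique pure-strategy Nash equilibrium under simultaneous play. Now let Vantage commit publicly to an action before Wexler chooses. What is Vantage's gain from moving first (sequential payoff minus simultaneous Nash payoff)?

1

Wexler best-responds to each possible Vantage move:
- P1: BR = X, leader payoff 0.
- P2: BR = W, leader payoff 6.
- P3: BR = Z, leader payoff 5.
- P4: BR = W, leader payoff -4.
Vantage's induced payoffs are 0, 6, 5, -4, so Vantage commits to P2. Subgame-perfect outcome: (P2, W) with payoffs (6, 10).
For the simultaneous game, intersect best replies.
Vantage's best replies: W→P1; X→P3; Y→P4; Z→P3.
Wexler's best replies: P1→X; P2→W; P3→Z; P4→W.
Only (P3, Z) has each player best-responding; Nash payoffs (5, 10).
Vantage's commitment gain: 6 − 5 = 1.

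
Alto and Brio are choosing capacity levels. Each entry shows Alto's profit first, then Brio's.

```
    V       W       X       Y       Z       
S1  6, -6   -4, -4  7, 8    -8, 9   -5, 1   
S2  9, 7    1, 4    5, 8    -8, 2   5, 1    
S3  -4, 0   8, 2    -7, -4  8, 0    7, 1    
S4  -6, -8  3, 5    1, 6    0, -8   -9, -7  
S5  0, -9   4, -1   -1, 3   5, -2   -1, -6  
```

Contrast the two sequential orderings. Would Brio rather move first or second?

If Alto leads: Brio's best replies are S1→Y, S2→X, S3→W, S4→X, S5→X; Alto's induced payoffs -8, 5, 8, 1, -1; outcome (S3, W), payoffs (8, 2).
If Brio leads: Alto's best replies are V→S2, W→S3, X→S1, Y→S3, Z→S3; Brio's induced payoffs 7, 2, 8, 0, 1; outcome (S1, X), payoffs (7, 8).
Brio gets 8 moving first and 2 moving second, so Brio prefers to move first.

first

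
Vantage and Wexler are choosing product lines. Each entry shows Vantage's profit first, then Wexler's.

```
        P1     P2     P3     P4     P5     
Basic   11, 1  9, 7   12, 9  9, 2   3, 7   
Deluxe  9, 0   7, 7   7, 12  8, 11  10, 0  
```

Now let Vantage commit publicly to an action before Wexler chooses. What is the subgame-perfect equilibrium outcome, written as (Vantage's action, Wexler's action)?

Solve by backward induction (Vantage leads).
- Basic: BR = P3, leader payoff 12.
- Deluxe: BR = P3, leader payoff 7.
Vantage's induced payoffs are 12, 7, so Vantage commits to Basic. Subgame-perfect outcome: (Basic, P3) with payoffs (12, 9).

(Basic, P3)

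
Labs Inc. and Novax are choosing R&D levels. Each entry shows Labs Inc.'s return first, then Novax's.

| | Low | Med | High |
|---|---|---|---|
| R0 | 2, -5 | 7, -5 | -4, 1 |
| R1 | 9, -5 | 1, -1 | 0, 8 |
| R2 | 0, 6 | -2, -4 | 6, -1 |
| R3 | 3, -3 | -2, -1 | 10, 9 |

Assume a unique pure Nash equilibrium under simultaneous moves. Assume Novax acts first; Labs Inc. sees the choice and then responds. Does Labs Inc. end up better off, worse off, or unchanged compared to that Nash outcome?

Backward induction with Novax moving first.
- Low: BR = R1, leader payoff -5.
- Med: BR = R0, leader payoff -5.
- High: BR = R3, leader payoff 9.
Among -5, -5, 9, the best is 9 at High. Subgame-perfect outcome: (R3, High) with payoffs (10, 9).
Now find the simultaneous Nash equilibrium.
Labs Inc.'s best replies: Low→R1; Med→R0; High→R3.
Novax's best replies: R0→High; R1→High; R2→Low; R3→High.
The unique mutual best reply is (R3, High), giving (10, 9).
Labs Inc. earns 10 sequentially versus 10 at the Nash outcome: unchanged.

unchanged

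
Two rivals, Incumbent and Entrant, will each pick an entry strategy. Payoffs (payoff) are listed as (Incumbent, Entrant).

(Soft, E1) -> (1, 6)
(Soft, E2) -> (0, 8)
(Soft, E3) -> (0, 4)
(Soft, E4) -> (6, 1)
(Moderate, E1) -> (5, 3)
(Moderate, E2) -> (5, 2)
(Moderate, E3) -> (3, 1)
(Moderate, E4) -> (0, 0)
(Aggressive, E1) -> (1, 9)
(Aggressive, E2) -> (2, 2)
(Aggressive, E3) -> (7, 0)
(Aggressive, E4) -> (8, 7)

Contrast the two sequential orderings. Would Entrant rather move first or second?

first

If Incumbent leads: Entrant's best replies are Soft→E2, Moderate→E1, Aggressive→E1; Incumbent's induced payoffs 0, 5, 1; outcome (Moderate, E1), payoffs (5, 3).
If Entrant leads: Incumbent's best replies are E1→Moderate, E2→Moderate, E3→Aggressive, E4→Aggressive; Entrant's induced payoffs 3, 2, 0, 7; outcome (Aggressive, E4), payoffs (8, 7).
Entrant gets 7 moving first and 3 moving second, so Entrant prefers to move first.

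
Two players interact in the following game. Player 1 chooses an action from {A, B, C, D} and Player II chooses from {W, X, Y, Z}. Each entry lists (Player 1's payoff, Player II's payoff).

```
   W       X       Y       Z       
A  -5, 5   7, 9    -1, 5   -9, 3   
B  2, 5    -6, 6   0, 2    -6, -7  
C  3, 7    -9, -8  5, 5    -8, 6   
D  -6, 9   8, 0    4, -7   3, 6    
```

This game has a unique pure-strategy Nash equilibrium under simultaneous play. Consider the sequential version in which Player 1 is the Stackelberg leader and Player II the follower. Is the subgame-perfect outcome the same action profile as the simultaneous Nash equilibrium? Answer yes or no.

no

Backward induction with Player 1 moving first.
- A → Player II plays X (best of 5, 9, 5, 3); Player 1 gets 7.
- B → Player II plays X (best of 5, 6, 2, -7); Player 1 gets -6.
- C → Player II plays W (best of 7, -8, 5, 6); Player 1 gets 3.
- D → Player II plays W (best of 9, 0, -7, 6); Player 1 gets -6.
Among 7, -6, 3, -6, the best is 7 at A. Subgame-perfect outcome: (A, X) with payoffs (7, 9).
Now find the simultaneous Nash equilibrium.
Player 1's best replies: W→C; X→D; Y→C; Z→D.
Player II's best replies: A→X; B→X; C→W; D→W.
The unique mutual best reply is (C, W), giving (3, 7).
Sequential outcome (A, X) differs from the Nash profile (C, W).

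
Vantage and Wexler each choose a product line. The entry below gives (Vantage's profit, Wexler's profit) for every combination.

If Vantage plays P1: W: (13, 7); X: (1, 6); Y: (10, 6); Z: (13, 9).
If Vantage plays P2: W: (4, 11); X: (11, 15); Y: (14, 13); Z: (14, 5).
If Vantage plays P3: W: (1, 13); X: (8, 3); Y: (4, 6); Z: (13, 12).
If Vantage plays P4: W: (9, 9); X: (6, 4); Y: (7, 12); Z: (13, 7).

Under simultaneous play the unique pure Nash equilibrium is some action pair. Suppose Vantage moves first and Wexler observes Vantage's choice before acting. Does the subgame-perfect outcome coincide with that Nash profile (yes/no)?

Wexler best-responds to each possible Vantage move:
- P1: Wexler compares 7, 6, 6, 9 and picks Z; Vantage would get 13.
- P2: Wexler compares 11, 15, 13, 5 and picks X; Vantage would get 11.
- P3: Wexler compares 13, 3, 6, 12 and picks W; Vantage would get 1.
- P4: Wexler compares 9, 4, 12, 7 and picks Y; Vantage would get 7.
Maximizing over 13, 11, 1, 7, Vantage chooses P1. Subgame-perfect outcome: (P1, Z) with payoffs (13, 9).
For the simultaneous game, intersect best replies.
Vantage's best replies: W→P1; X→P2; Y→P2; Z→P2.
Wexler's best replies: P1→Z; P2→X; P3→W; P4→Y.
Only (P2, X) has each player best-responding; Nash payoffs (11, 15).
Sequential outcome (P1, Z) differs from the Nash profile (P2, X).

no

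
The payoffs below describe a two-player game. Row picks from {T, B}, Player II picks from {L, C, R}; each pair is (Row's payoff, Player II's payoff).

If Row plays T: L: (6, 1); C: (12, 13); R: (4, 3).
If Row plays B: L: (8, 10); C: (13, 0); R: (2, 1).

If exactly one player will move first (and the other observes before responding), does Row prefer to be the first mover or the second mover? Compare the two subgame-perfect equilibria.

first

If Row leads: Player II's best replies are T→C, B→L; Row's induced payoffs 12, 8; outcome (T, C), payoffs (12, 13).
If Player II leads: Row's best replies are L→B, C→B, R→T; Player II's induced payoffs 10, 0, 3; outcome (B, L), payoffs (8, 10).
Row gets 12 moving first and 8 moving second, so Row prefers to move first.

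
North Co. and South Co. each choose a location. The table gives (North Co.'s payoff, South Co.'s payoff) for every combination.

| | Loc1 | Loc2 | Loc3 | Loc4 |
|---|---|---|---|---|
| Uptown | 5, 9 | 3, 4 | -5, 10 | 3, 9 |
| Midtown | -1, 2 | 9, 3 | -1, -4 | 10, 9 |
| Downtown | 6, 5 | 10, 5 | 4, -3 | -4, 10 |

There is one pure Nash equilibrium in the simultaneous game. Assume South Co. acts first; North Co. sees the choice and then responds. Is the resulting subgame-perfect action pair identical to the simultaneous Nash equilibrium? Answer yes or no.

yes

Work backward from North Co.'s decision.
- Loc1: BR = Downtown, leader payoff 5.
- Loc2: BR = Downtown, leader payoff 5.
- Loc3: BR = Downtown, leader payoff -3.
- Loc4: BR = Midtown, leader payoff 9.
Among 5, 5, -3, 9, the best is 9 at Loc4. Subgame-perfect outcome: (Midtown, Loc4) with payoffs (10, 9).
Now find the simultaneous Nash equilibrium.
North Co.'s best replies: Loc1→Downtown; Loc2→Downtown; Loc3→Downtown; Loc4→Midtown.
South Co.'s best replies: Uptown→Loc3; Midtown→Loc4; Downtown→Loc4.
Only (Midtown, Loc4) has each player best-responding; Nash payoffs (10, 9).
Sequential outcome (Midtown, Loc4) coincides with the Nash profile (Midtown, Loc4).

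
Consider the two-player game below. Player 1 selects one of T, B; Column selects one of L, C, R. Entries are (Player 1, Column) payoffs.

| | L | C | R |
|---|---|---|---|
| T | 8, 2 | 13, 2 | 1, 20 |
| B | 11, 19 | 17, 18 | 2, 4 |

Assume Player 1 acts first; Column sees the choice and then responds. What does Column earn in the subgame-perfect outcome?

19

Work backward from Column's decision.
- T: Column compares 2, 2, 20 and picks R; Player 1 would get 1.
- B: Column compares 19, 18, 4 and picks L; Player 1 would get 11.
Among 1, 11, the best is 11 at B. Subgame-perfect outcome: (B, L) with payoffs (11, 19).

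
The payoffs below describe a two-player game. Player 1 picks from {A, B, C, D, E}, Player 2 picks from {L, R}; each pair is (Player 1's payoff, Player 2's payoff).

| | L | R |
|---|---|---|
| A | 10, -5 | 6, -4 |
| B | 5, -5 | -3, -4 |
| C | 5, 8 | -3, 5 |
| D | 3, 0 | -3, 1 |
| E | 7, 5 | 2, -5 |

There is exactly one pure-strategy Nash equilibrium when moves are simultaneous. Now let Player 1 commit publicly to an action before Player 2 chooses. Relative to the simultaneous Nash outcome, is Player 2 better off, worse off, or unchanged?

better off

Backward induction with Player 1 moving first.
- A: BR = R, leader payoff 6.
- B: BR = R, leader payoff -3.
- C: BR = L, leader payoff 5.
- D: BR = R, leader payoff -3.
- E: BR = L, leader payoff 7.
Among 6, -3, 5, -3, 7, the best is 7 at E. Subgame-perfect outcome: (E, L) with payoffs (7, 5).
Now find the simultaneous Nash equilibrium.
Player 1's best replies: L→A; R→A.
Player 2's best replies: A→R; B→R; C→L; D→R; E→L.
The unique mutual best reply is (A, R), giving (6, -4).
Player 2 earns 5 sequentially versus -4 at the Nash outcome: better off.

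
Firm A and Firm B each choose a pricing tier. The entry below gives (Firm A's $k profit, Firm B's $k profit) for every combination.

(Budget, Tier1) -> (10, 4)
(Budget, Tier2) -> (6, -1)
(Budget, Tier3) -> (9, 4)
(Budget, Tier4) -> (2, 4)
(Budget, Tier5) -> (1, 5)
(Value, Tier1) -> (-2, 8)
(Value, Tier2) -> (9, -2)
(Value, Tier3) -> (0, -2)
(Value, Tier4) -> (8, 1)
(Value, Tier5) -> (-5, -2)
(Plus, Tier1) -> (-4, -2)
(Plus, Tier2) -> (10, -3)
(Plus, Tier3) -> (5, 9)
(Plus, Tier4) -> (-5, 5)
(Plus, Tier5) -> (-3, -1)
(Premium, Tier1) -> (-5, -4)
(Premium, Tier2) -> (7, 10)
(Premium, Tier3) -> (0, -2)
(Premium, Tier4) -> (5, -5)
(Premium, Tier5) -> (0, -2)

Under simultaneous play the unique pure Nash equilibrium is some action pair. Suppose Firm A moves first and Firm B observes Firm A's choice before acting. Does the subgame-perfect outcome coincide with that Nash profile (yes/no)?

no

Firm B best-responds to each possible Firm A move:
- Budget → Firm B plays Tier5 (best of 4, -1, 4, 4, 5); Firm A gets 1.
- Value → Firm B plays Tier1 (best of 8, -2, -2, 1, -2); Firm A gets -2.
- Plus → Firm B plays Tier3 (best of -2, -3, 9, 5, -1); Firm A gets 5.
- Premium → Firm B plays Tier2 (best of -4, 10, -2, -5, -2); Firm A gets 7.
Firm A's induced payoffs are 1, -2, 5, 7, so Firm A commits to Premium. Subgame-perfect outcome: (Premium, Tier2) with payoffs (7, 10).
Under simultaneous play:
Firm A's best replies: Tier1→Budget; Tier2→Plus; Tier3→Budget; Tier4→Value; Tier5→Budget.
Firm B's best replies: Budget→Tier5; Value→Tier1; Plus→Tier3; Premium→Tier2.
Only (Budget, Tier5) has each player best-responding; Nash payoffs (1, 5).
Sequential outcome (Premium, Tier2) differs from the Nash profile (Budget, Tier5).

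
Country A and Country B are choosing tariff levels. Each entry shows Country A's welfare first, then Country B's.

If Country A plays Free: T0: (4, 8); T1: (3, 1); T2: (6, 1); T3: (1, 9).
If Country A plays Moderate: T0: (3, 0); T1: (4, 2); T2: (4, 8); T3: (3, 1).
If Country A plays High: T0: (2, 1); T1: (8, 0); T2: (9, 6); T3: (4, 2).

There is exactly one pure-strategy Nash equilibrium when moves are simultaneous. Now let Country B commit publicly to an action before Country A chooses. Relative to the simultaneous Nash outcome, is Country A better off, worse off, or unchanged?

worse off

Work backward from Country A's decision.
- T0 → Country A plays Free (best of 4, 3, 2); Country B gets 8.
- T1 → Country A plays High (best of 3, 4, 8); Country B gets 0.
- T2 → Country A plays High (best of 6, 4, 9); Country B gets 6.
- T3 → Country A plays High (best of 1, 3, 4); Country B gets 2.
Country B's induced payoffs are 8, 0, 6, 2, so Country B commits to T0. Subgame-perfect outcome: (Free, T0) with payoffs (4, 8).
For the simultaneous game, intersect best replies.
Country A's best replies: T0→Free; T1→High; T2→High; T3→High.
Country B's best replies: Free→T3; Moderate→T2; High→T2.
Only (High, T2) has each player best-responding; Nash payoffs (9, 6).
Country A earns 4 sequentially versus 9 at the Nash outcome: worse off.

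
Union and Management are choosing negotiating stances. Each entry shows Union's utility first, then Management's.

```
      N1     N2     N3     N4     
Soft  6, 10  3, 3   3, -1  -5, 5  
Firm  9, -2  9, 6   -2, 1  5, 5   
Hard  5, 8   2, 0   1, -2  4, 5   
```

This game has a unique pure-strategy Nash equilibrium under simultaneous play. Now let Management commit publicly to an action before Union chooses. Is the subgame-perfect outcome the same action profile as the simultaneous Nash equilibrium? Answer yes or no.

yes

Backward induction with Management moving first.
- N1 → Union plays Firm (best of 6, 9, 5); Management gets -2.
- N2 → Union plays Firm (best of 3, 9, 2); Management gets 6.
- N3 → Union plays Soft (best of 3, -2, 1); Management gets -1.
- N4 → Union plays Firm (best of -5, 5, 4); Management gets 5.
Maximizing over -2, 6, -1, 5, Management chooses N2. Subgame-perfect outcome: (Firm, N2) with payoffs (9, 6).
For the simultaneous game, intersect best replies.
Union's best replies: N1→Firm; N2→Firm; N3→Soft; N4→Firm.
Management's best replies: Soft→N1; Firm→N2; Hard→N1.
The unique mutual best reply is (Firm, N2), giving (9, 6).
Sequential outcome (Firm, N2) coincides with the Nash profile (Firm, N2).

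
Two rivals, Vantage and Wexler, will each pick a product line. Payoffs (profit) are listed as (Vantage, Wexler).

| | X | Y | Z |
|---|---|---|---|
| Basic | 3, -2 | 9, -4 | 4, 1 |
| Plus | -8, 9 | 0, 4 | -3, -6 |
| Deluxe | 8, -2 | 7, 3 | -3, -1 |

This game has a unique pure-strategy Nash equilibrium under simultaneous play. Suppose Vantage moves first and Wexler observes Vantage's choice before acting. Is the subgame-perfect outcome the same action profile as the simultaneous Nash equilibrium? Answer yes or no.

Wexler best-responds to each possible Vantage move:
- Basic → Wexler plays Z (best of -2, -4, 1); Vantage gets 4.
- Plus → Wexler plays X (best of 9, 4, -6); Vantage gets -8.
- Deluxe → Wexler plays Y (best of -2, 3, -1); Vantage gets 7.
Vantage's induced payoffs are 4, -8, 7, so Vantage commits to Deluxe. Subgame-perfect outcome: (Deluxe, Y) with payoffs (7, 3).
Under simultaneous play:
Vantage's best replies: X→Deluxe; Y→Basic; Z→Basic.
Wexler's best replies: Basic→Z; Plus→X; Deluxe→Y.
The unique mutual best reply is (Basic, Z), giving (4, 1).
Sequential outcome (Deluxe, Y) differs from the Nash profile (Basic, Z).

no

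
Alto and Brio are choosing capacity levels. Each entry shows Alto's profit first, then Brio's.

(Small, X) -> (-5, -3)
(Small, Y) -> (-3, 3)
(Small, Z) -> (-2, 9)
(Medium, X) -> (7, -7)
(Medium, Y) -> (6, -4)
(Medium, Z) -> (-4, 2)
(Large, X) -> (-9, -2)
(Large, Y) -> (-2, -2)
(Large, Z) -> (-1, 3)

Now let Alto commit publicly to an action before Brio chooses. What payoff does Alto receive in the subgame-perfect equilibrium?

-1

Backward induction with Alto moving first.
- Small: BR = Z, leader payoff -2.
- Medium: BR = Z, leader payoff -4.
- Large: BR = Z, leader payoff -1.
Maximizing over -2, -4, -1, Alto chooses Large. Subgame-perfect outcome: (Large, Z) with payoffs (-1, 3).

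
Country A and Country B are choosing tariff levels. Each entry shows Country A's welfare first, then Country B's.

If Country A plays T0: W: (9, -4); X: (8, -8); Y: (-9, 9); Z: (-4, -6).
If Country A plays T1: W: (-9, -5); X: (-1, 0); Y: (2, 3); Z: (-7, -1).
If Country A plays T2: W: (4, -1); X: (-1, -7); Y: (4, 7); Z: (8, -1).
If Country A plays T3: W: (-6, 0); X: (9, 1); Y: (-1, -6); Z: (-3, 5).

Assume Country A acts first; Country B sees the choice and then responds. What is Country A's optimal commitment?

T2

Backward induction with Country A moving first.
- T0: Country B compares -4, -8, 9, -6 and picks Y; Country A would get -9.
- T1: Country B compares -5, 0, 3, -1 and picks Y; Country A would get 2.
- T2: Country B compares -1, -7, 7, -1 and picks Y; Country A would get 4.
- T3: Country B compares 0, 1, -6, 5 and picks Z; Country A would get -3.
Country A's induced payoffs are -9, 2, 4, -3, so Country A commits to T2. Subgame-perfect outcome: (T2, Y) with payoffs (4, 7).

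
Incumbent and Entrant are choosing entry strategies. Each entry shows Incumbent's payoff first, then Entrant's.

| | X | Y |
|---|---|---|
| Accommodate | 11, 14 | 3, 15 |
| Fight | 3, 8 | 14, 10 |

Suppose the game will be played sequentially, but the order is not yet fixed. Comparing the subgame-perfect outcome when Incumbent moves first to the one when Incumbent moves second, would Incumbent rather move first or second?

If Incumbent leads: Entrant's best replies are Accommodate→Y, Fight→Y; Incumbent's induced payoffs 3, 14; outcome (Fight, Y), payoffs (14, 10).
If Entrant leads: Incumbent's best replies are X→Accommodate, Y→Fight; Entrant's induced payoffs 14, 10; outcome (Accommodate, X), payoffs (11, 14).
Incumbent gets 14 moving first and 11 moving second, so Incumbent prefers to move first.

first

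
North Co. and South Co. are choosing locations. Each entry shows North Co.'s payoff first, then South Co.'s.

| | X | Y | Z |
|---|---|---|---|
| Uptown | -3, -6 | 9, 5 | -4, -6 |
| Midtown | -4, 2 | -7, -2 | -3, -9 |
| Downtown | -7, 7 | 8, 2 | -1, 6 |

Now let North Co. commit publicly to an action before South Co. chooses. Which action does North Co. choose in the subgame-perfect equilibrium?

Backward induction with North Co. moving first.
- Uptown → South Co. plays Y (best of -6, 5, -6); North Co. gets 9.
- Midtown → South Co. plays X (best of 2, -2, -9); North Co. gets -4.
- Downtown → South Co. plays X (best of 7, 2, 6); North Co. gets -7.
North Co.'s induced payoffs are 9, -4, -7, so North Co. commits to Uptown. Subgame-perfect outcome: (Uptown, Y) with payoffs (9, 5).

Uptown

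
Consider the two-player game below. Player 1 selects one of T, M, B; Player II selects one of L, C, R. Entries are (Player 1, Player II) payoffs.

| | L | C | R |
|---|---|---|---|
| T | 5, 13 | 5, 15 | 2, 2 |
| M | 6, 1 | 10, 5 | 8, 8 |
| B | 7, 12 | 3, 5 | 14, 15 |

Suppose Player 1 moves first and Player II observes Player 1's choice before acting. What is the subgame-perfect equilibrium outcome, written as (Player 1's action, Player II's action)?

(B, R)

Backward induction with Player 1 moving first.
- T → Player II plays C (best of 13, 15, 2); Player 1 gets 5.
- M → Player II plays R (best of 1, 5, 8); Player 1 gets 8.
- B → Player II plays R (best of 12, 5, 15); Player 1 gets 14.
Maximizing over 5, 8, 14, Player 1 chooses B. Subgame-perfect outcome: (B, R) with payoffs (14, 15).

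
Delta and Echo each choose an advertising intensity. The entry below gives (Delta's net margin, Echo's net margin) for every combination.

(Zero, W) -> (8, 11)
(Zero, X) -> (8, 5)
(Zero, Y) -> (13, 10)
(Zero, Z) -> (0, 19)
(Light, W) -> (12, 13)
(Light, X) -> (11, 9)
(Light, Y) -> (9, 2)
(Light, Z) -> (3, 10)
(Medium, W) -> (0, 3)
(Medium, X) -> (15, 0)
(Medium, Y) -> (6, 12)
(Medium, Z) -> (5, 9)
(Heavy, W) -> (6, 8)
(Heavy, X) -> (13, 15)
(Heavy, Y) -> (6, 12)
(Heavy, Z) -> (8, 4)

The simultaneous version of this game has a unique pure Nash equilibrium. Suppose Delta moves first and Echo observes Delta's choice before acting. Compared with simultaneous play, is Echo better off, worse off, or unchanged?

better off

Backward induction with Delta moving first.
- Zero: BR = Z, leader payoff 0.
- Light: BR = W, leader payoff 12.
- Medium: BR = Y, leader payoff 6.
- Heavy: BR = X, leader payoff 13.
Delta's induced payoffs are 0, 12, 6, 13, so Delta commits to Heavy. Subgame-perfect outcome: (Heavy, X) with payoffs (13, 15).
For the simultaneous game, intersect best replies.
Delta's best replies: W→Light; X→Medium; Y→Zero; Z→Heavy.
Echo's best replies: Zero→Z; Light→W; Medium→Y; Heavy→X.
The unique mutual best reply is (Light, W), giving (12, 13).
Echo earns 15 sequentially versus 13 at the Nash outcome: better off.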